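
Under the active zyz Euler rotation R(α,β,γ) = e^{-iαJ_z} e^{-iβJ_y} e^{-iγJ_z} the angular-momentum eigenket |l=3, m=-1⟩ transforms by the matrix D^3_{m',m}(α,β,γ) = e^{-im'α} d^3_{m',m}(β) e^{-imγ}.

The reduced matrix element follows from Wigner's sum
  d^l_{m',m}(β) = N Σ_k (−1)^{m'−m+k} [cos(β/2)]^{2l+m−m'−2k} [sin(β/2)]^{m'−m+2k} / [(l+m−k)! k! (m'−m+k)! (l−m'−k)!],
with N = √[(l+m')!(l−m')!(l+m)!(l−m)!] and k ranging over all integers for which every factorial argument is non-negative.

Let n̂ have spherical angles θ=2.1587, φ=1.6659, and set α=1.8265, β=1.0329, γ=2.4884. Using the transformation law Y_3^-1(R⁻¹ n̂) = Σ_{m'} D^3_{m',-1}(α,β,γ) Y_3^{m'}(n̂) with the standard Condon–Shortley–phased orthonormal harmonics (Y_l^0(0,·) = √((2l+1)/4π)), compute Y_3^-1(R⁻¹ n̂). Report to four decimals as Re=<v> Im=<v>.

Need the full column D^3_{m',-1} for m'=−3..3 at α=1.8265, β=1.0329, γ=2.4884.
cos(β/2)=0.869578, sin(β/2)=0.493796
d^3_{-3,-1}: single k=2 term ⇒ +0.539976;  D = -0.061380+0.536476i
d^3_{-2,-1}: k∈[1..2] ⇒ +0.776407 -0.500724 = +0.275683;  D = +0.272917-0.038957i
d^3_{-1,-1}: k∈[0..2] ⇒ +0.432365 -1.115370 +0.269749 = -0.413257;  D = +0.159974+0.381038i
d^3_{0,-1}: k∈[0..2] ⇒ -0.850512 +0.822774 -0.088438 = -0.116176;  D = +0.092261-0.070603i
d^3_{1,-1}: k∈[0..2] ⇒ +0.836528 -0.359665 +0.014497 = +0.491360;  D = +0.387598+0.301998i
d^3_{2,-1}: k∈[0..1] ⇒ -0.500724 +0.080732 = -0.419992;  D = -0.165946+0.385817i
d^3_{3,-1}: single k=0 term ⇒ +0.174122;  D = -0.172154-0.026105i
Y_3^{m'}(θ=2.1587,φ=1.6659) and Σ D·Y over m':
  (-0.0614+0.5365i)·(+0.0677+0.2307i)  (+0.2729-0.0390i)·(+0.3854-0.0742i)  (+0.1600+0.3810i)·(-0.0137-0.1440i)  (+0.0923-0.0706i)·(+0.3026+0.0000i)  (+0.3876+0.3020i)·(+0.0137-0.1440i)  (-0.1659+0.3858i)·(+0.3854+0.0742i)  (-0.1722-0.0261i)·(-0.0677+0.2307i)
Y_3^-1(R⁻¹ n̂) = +0.028896-0.016010i

Re=0.0289 Im=-0.0160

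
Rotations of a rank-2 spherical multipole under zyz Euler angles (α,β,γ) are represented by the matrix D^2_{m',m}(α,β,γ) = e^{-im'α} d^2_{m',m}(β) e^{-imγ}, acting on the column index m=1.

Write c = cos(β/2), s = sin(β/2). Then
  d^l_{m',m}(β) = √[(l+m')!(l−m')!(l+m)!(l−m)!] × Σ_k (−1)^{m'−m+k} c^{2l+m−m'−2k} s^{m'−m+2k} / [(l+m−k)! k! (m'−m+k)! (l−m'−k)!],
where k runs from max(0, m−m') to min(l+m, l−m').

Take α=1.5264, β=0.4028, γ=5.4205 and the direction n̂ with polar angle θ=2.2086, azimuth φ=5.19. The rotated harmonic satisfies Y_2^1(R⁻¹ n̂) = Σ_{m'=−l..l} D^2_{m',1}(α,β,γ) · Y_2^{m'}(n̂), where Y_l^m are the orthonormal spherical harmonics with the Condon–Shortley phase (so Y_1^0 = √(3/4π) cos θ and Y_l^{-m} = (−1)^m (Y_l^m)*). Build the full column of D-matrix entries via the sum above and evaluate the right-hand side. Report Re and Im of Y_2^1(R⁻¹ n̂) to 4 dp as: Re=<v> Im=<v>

Re=0.0250 Im=-0.3614

Need the full column D^2_{m',1} for m'=−2..2 at α=1.5264, β=0.4028, γ=5.4205.
cos(β/2)=0.979787, sin(β/2)=0.200041
d^2_{-2,1}: single k=3 term ⇒ +0.015686;  D = -0.011219-0.010964i
d^2_{-1,1}: k∈[2..3] ⇒ +0.115246 -0.001601 = +0.113644;  D = -0.082958+0.077673i
d^2_{0,1}: k∈[1..2] ⇒ +0.460883 -0.019212 = +0.441671;  D = +0.287263+0.335490i
d^2_{1,1}: k∈[0..1] ⇒ +0.921568 -0.115246 = +0.806323;  D = +0.635148-0.496733i
d^2_{2,1}: single k=0 term ⇒ -0.376309;  D = +0.218440+0.306419i
Y_2^{m'}(θ=2.2086,φ=5.19) and Σ D·Y over m':
  (-0.0112-0.0110i)·(-0.1440+0.2036i)  (-0.0830+0.0777i)·(-0.1699-0.3282i)  (+0.2873+0.3355i)·(+0.0201+0.0000i)  (+0.6351-0.4967i)·(+0.1699-0.3282i)  (+0.2184+0.3064i)·(-0.1440-0.2036i)
Y_2^1(R⁻¹ n̂) = +0.024985-0.361365i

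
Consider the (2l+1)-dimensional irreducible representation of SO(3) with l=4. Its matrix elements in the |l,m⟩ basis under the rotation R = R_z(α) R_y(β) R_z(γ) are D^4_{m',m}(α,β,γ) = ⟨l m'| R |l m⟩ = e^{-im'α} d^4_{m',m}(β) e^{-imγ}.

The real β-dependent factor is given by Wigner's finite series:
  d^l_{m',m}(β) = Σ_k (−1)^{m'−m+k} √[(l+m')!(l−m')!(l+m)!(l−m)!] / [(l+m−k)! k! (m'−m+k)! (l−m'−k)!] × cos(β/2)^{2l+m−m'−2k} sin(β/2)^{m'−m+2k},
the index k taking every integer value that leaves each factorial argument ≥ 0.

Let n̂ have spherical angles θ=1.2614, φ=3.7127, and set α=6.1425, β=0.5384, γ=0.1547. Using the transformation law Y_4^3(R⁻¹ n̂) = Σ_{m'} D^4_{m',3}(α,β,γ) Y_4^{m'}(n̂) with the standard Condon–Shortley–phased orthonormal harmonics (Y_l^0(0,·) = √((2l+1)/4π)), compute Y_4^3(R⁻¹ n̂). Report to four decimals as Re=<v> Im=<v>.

Need the full column D^4_{m',3} for m'=−4..4 at α=6.1425, β=0.5384, γ=0.1547.
cos(β/2)=0.963984, sin(β/2)=0.265960
d^4_{-4,3}: single k=7 term ⇒ +0.000257;  D = +0.000133-0.000220i
d^4_{-3,3}: k∈[6..7] ⇒ +0.002302 -0.000025 = +0.002277;  D = +0.001440-0.001764i
d^4_{-2,3}: k∈[5..6] ⇒ +0.013381 -0.000340 = +0.013041;  D = +0.009582-0.008846i
d^4_{-1,3}: k∈[4..5] ⇒ +0.057157 -0.002610 = +0.054546;  D = +0.044871-0.031014i
d^4_{0,3}: k∈[3..4] ⇒ +0.185295 -0.014105 = +0.171190;  D = +0.153083-0.076628i
d^4_{1,3}: k∈[2..3] ⇒ +0.450529 -0.057157 = +0.393373;  D = +0.372979-0.125016i
d^4_{2,3}: k∈[1..2] ⇒ +0.769785 -0.175786 = +0.593999;  D = +0.584110-0.107938i
d^4_{3,3}: k∈[0..1] ⇒ +0.745690 -0.397329 = +0.348361;  D = +0.348053-0.014642i
d^4_{4,3}: single k=0 term ⇒ -0.581903;  D = -0.579074-0.057307i
Y_4^{m'}(θ=1.2614,φ=3.7127) and Σ D·Y over m':
  (+0.0001-0.0002i)·(-0.2385-0.2754i)  (+0.0014-0.0018i)·(+0.0468+0.3260i)  (+0.0096-0.0088i)·(-0.0443+0.0969i)  (+0.0449-0.0310i)·(+0.2714-0.1744i)  (+0.1531-0.0766i)·(+0.0550+0.0000i)  (+0.3730-0.1250i)·(-0.2714-0.1744i)  (+0.5841-0.1079i)·(-0.0443-0.0969i)  (+0.3481-0.0146i)·(-0.0468+0.3260i)  (-0.5791-0.0573i)·(-0.2385+0.2754i)
Y_4^3(R⁻¹ n̂) = -0.000823-0.133313i

Re=-0.0008 Im=-0.1333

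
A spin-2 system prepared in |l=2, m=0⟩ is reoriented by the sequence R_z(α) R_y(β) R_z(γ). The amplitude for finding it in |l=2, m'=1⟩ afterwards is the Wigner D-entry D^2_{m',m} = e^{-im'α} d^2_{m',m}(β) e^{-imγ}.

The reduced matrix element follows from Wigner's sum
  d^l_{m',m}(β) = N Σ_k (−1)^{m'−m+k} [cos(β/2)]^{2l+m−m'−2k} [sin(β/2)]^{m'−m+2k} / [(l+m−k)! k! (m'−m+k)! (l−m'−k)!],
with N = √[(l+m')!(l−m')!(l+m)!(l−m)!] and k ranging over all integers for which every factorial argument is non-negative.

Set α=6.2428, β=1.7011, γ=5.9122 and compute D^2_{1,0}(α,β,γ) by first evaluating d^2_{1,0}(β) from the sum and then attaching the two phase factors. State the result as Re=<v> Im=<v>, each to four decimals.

Split into d^2_{1,0}(β=1.7011) × two z-phases.
c=cos(1.7011/2)=0.659570, s=sin(1.7011/2)=0.751643; N=√[6·1·2·2]=4.898979
k: max(0,(0)−(1))=0 … min(2+(0),2−(1))=1
  k=0: (−1)^1·4.8990/(2)·0.6596^3·0.7516^1 = -0.528287
  k=1: (−1)^2·4.8990/(2)·0.6596^1·0.7516^3 = +0.686075
d^2_{1,0}(1.7011) = -0.528287 +0.686075 = +0.157788
Attach z-rotation phases: D = e^{-i(1)(6.2428)}·(+0.157788)·e^{-i(0)(5.9122)} = +0.157660+0.006371i

Re=0.1577 Im=0.0064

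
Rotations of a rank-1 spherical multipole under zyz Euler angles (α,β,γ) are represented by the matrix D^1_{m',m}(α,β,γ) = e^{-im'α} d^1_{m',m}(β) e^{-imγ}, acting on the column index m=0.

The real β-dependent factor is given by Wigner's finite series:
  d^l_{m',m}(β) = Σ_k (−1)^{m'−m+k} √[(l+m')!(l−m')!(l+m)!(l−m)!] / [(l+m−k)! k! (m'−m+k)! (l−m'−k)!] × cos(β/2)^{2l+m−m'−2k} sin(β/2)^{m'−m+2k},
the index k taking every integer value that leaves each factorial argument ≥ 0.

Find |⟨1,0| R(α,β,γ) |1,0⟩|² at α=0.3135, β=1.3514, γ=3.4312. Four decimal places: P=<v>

D^1_{0,0}(0.3135,1.3514,3.4312) = e^{-i·0·0.3135}·d^1_{0,0}(1.3514)·e^{-i·0·3.4312}. Compute d first:
Half-angle: c=0.780269, s=0.625444. N=√(1·1·1·1)=1.000000
Admissible k: 0..1 (factorial args all ≥0)
  k=0: (−1)^0·1.0000/(1)·0.7803^2·0.6254^0 = +0.608820
  k=1: (−1)^1·1.0000/(1)·0.7803^0·0.6254^2 = -0.391180
d^1_{0,0}(1.3514) = +0.608820 -0.391180 = +0.217640
|D^1_{0,0}|² = |d^1_{0,0}(β)|² = (+0.217640)² = 0.047367 (the z-rotation phases have unit modulus)

P=0.0474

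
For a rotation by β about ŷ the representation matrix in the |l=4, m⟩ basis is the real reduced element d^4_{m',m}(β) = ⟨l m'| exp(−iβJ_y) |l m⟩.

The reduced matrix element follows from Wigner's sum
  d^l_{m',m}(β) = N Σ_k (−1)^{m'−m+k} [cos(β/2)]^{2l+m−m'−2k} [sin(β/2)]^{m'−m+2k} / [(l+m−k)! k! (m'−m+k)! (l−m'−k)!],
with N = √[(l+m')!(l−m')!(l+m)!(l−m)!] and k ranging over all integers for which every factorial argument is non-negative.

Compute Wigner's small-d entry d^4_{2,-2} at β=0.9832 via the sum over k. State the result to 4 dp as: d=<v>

d^4_{2,-2}(β=0.9832) via Wigner's sum:
c=cos(0.9832/2)=0.881579, s=sin(0.9832/2)=0.472037; N=√[720·2·2·720]=1440.000000
k∈{0,1,2} keeps every argument non-negative
  k=0: (−1)^4·1440.0000/(96)·0.8816^4·0.4720^4 = +0.449821
  k=1: (−1)^5·1440.0000/(120)·0.8816^2·0.4720^6 = -0.103172
  k=2: (−1)^6·1440.0000/(1440)·0.8816^0·0.4720^8 = +0.002465
d^4_{2,-2}(0.9832) = +0.449821 -0.103172 +0.002465 = +0.349115

d=0.3491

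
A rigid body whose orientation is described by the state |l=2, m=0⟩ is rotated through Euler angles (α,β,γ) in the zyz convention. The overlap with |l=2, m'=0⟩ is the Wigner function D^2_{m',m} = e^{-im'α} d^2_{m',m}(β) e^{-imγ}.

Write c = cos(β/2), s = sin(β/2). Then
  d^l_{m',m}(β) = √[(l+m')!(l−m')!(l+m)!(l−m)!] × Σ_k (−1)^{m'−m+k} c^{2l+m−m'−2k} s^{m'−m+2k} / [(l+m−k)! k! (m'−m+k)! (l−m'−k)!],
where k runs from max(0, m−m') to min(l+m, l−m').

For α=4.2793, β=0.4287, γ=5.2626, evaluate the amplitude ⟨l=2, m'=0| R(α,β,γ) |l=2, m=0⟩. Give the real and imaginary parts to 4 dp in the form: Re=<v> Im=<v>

D^2_{0,0}(4.2793,0.4287,5.2626) = e^{-i·0·4.2793}·d^2_{0,0}(0.4287)·e^{-i·0·5.2626}. Compute d first:
c=cos(0.4287/2)=0.977115, s=sin(0.4287/2)=0.212712; N=√[2·2·2·2]=4.000000
The bounds max(0,m−m')=0 and min(l+m,l−m')=2 give 3 terms
  k=0: (−1)^0·4.0000/(4)·0.9771^4·0.2127^0 = +0.911554
  k=1: (−1)^1·4.0000/(1)·0.9771^2·0.2127^2 = -0.172797
  k=2: (−1)^2·4.0000/(4)·0.9771^0·0.2127^4 = +0.002047
d^2_{0,0}(0.4287) = +0.911554 -0.172797 +0.002047 = +0.740804
Phases: e^{-i·(0)·4.2793}=+1.000000+0.000000i, e^{-i·(0)·5.2626}=+1.000000+0.000000i ⇒ D=+0.740804+0.000000i

Re=0.7408 Im=0.0000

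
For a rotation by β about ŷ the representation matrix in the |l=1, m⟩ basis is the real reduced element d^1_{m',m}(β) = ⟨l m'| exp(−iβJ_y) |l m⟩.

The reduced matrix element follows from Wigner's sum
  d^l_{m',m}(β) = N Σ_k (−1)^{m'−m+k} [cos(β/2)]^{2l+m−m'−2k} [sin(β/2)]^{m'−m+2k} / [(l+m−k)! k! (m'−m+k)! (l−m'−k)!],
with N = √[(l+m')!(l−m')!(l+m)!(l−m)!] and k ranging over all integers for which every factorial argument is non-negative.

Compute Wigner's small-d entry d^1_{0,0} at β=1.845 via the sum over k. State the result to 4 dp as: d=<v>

d=-0.2708

d^1_{0,0}(β=1.845) via Wigner's sum:
With c≡cos(β/2)=0.603829 and s≡sin(β/2)=0.797114, N=[1·1·1·1]^{1/2}=1.000000
k: max(0,(0)−(0))=0 … min(1+(0),1−(0))=1
  k=0: (−1)^0·1.0000/(1)·0.6038^2·0.7971^0 = +0.364610
  k=1: (−1)^1·1.0000/(1)·0.6038^0·0.7971^2 = -0.635390
d^1_{0,0}(1.845) = +0.364610 -0.635390 = -0.270780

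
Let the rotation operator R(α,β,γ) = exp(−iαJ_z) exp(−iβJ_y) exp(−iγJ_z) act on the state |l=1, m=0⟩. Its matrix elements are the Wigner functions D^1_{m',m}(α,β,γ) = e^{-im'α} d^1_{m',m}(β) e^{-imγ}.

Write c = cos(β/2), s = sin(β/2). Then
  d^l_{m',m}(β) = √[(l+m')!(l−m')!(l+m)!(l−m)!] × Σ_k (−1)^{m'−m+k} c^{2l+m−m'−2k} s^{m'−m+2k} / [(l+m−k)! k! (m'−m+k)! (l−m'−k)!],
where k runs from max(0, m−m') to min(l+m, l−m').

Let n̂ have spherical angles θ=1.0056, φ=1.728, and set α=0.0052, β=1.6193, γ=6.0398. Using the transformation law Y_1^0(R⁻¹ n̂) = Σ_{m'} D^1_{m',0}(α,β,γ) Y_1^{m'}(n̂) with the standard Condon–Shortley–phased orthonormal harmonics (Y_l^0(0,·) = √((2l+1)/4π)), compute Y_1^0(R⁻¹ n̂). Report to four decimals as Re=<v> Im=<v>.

Re=-0.0751 Im=0.0000

Need the full column D^1_{m',0} for m'=−1..1 at α=0.0052, β=1.6193, γ=6.0398.
cos(β/2)=0.689752, sin(β/2)=0.724046
d^1_{-1,0}: single k=1 term ⇒ +0.706275;  D = +0.706266+0.003673i
d^1_{0,0}: k∈[0..1] ⇒ +0.475758 -0.524242 = -0.048485;  D = -0.048485+0.000000i
d^1_{1,0}: single k=0 term ⇒ -0.706275;  D = -0.706266+0.003673i
Y_1^{m'}(θ=1.0056,φ=1.728) and Σ D·Y over m':
  (+0.7063+0.0037i)·(-0.0457-0.2882i)  (-0.0485+0.0000i)·(+0.2617+0.0000i)  (-0.7063+0.0037i)·(+0.0457-0.2882i)
Y_1^0(R⁻¹ n̂) = -0.075092+0.000000i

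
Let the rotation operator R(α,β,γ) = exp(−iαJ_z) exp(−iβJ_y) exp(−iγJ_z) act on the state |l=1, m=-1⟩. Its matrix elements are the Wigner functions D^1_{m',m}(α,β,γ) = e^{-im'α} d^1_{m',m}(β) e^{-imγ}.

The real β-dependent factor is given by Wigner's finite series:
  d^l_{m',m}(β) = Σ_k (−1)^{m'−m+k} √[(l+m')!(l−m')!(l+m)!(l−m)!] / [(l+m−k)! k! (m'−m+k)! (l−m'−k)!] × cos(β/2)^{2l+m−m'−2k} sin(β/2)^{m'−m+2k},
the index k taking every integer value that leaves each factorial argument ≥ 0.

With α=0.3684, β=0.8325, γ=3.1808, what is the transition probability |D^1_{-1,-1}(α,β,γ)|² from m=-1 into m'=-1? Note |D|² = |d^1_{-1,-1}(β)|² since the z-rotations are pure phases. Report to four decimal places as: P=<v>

P=0.6998

D^1_{-1,-1}(0.3684,0.8325,3.1808) = e^{-i·-1·0.3684}·d^1_{-1,-1}(0.8325)·e^{-i·-1·3.1808}. Compute d first:
c=cos(0.8325/2)=0.914612, s=sin(0.8325/2)=0.404334; N=√[1·2·1·2]=2.000000
Admissible k: 0..0 (factorial args all ≥0)
  k=0: (−1)^0·2.0000/(2)·0.9146^2·0.4043^0 = +0.836514
d^1_{-1,-1}(0.8325) = +0.836514
|D^1_{-1,-1}|² = |d^1_{-1,-1}(β)|² = (+0.836514)² = 0.699756 (the z-rotation phases have unit modulus)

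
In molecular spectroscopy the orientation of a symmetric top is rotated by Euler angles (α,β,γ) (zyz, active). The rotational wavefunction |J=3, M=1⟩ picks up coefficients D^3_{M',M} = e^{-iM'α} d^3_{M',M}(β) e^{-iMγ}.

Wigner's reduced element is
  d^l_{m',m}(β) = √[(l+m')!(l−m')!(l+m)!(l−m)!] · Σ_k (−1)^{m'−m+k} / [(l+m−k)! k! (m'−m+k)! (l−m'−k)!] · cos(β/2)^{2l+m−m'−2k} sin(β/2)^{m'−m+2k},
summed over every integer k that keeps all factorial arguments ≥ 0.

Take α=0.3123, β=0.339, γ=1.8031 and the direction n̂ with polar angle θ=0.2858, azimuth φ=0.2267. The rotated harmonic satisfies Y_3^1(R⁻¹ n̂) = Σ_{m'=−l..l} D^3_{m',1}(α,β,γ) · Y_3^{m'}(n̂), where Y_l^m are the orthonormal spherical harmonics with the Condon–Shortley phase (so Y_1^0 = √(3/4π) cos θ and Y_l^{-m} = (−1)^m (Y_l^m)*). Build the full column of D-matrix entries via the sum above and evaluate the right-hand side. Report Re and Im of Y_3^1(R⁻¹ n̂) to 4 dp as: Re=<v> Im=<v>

Need the full column D^3_{m',1} for m'=−3..3 at α=0.3123, β=0.339, γ=1.8031.
cos(β/2)=0.985669, sin(β/2)=0.168690
d^3_{-3,1}: single k=4 term ⇒ +0.003047;  D = +0.001974-0.002321i
d^3_{-2,1}: k∈[3..4] ⇒ +0.029073 -0.000426 = +0.028647;  D = +0.010952-0.026471i
d^3_{-1,1}: k∈[2..4] ⇒ +0.161158 -0.006294 +0.000023 = +0.154888;  D = +0.012377-0.154392i
d^3_{0,1}: k∈[1..3] ⇒ +0.543669 -0.047772 +0.000466 = +0.496364;  D = -0.114273-0.483031i
d^3_{1,1}: k∈[0..2] ⇒ +0.917038 -0.214878 +0.004720 = +0.706880;  D = -0.366220-0.604618i
d^3_{2,1}: k∈[0..1] ⇒ -0.496300 +0.029073 = -0.467227;  D = +0.353139+0.305931i
d^3_{3,1}: single k=0 term ⇒ +0.104027;  D = -0.095751-0.040663i
Y_3^{m'}(θ=0.2858,φ=0.2267) and Σ D·Y over m':
  (+0.0020-0.0023i)·(+0.0073-0.0059i)  (+0.0110-0.0265i)·(+0.0701-0.0341i)  (+0.0124-0.1544i)·(+0.3198-0.0738i)  (-0.1143-0.4830i)·(+0.5738+0.0000i)  (-0.3662-0.6046i)·(-0.3198-0.0738i)  (+0.3531+0.3059i)·(+0.0701+0.0341i)  (-0.0958-0.0407i)·(-0.0073-0.0059i)
Y_3^1(R⁻¹ n̂) = +0.014144-0.074961i

Re=0.0141 Im=-0.0750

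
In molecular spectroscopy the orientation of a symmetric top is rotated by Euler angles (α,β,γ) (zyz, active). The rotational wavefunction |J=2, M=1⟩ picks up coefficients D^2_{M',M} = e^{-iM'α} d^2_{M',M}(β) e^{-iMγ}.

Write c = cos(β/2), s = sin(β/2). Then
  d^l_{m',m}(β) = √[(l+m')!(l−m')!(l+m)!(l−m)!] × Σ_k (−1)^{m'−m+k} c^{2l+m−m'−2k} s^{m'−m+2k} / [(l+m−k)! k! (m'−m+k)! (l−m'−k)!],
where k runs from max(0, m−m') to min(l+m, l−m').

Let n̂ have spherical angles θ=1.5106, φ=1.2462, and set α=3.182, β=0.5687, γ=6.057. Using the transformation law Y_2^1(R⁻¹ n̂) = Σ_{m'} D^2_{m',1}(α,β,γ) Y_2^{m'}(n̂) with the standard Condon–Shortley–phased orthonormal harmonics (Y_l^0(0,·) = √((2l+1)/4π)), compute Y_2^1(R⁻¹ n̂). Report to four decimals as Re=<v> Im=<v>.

Need the full column D^2_{m',1} for m'=−2..2 at α=3.182, β=0.5687, γ=6.057.
cos(β/2)=0.959844, sin(β/2)=0.280534
d^2_{-2,1}: single k=3 term ⇒ +0.042382;  D = +0.040401+0.012808i
d^2_{-1,1}: k∈[2..3] ⇒ +0.217517 -0.006194 = +0.211323;  D = -0.203858-0.055672i
d^2_{0,1}: k∈[1..2] ⇒ +0.607663 -0.051908 = +0.555755;  D = +0.541600+0.124635i
d^2_{1,1}: k∈[0..1] ⇒ +0.848795 -0.217517 = +0.631279;  D = -0.620416-0.116604i
d^2_{2,1}: single k=0 term ⇒ -0.496155;  D = -0.490921-0.071873i
Y_2^{m'}(θ=1.5106,φ=1.2462) and Σ D·Y over m':
  (+0.0404+0.0128i)·(-0.3066-0.2327i)  (-0.2039-0.0557i)·(+0.0148-0.0440i)  (+0.5416+0.1246i)·(-0.3120+0.0000i)  (-0.6204-0.1166i)·(-0.0148-0.0440i)  (-0.4909-0.0719i)·(-0.3066+0.2327i)
Y_2^1(R⁻¹ n̂) = -0.012549-0.107254i

Re=-0.0125 Im=-0.1073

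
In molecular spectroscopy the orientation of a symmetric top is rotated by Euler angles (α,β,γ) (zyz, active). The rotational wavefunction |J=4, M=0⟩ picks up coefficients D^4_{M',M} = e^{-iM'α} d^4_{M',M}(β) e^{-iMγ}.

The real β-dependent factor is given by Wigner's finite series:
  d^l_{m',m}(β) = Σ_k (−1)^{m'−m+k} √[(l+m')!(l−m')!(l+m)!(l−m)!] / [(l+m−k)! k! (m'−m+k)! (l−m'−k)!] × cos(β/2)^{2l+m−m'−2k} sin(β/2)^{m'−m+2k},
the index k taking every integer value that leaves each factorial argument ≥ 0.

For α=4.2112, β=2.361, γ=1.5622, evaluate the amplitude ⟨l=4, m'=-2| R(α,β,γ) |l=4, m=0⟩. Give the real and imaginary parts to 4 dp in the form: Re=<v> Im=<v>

Re=-0.2670 Im=0.4180

First d^4_{-2,0}(β=2.361), then the phase factors e^{-i(-2)α} and e^{-i(0)γ}:
Half-angle: c=0.380462, s=0.924796. N=√(2·720·24·24)=910.735966
Admissible k: 2..4 (factorial args all ≥0)
  k=2: (−1)^0·910.7360/(96)·0.3805^6·0.9248^2 = +0.024608
  k=3: (−1)^1·910.7360/(36)·0.3805^4·0.9248^4 = -0.387723
  k=4: (−1)^2·910.7360/(96)·0.3805^2·0.9248^6 = +0.859056
d^4_{-2,0}(2.361) = +0.024608 -0.387723 +0.859056 = +0.495942
Phases: e^{-i·(-2)·4.2112}=-0.538300+0.842753i, e^{-i·(0)·1.5622}=+1.000000+0.000000i ⇒ D=-0.266965+0.417956i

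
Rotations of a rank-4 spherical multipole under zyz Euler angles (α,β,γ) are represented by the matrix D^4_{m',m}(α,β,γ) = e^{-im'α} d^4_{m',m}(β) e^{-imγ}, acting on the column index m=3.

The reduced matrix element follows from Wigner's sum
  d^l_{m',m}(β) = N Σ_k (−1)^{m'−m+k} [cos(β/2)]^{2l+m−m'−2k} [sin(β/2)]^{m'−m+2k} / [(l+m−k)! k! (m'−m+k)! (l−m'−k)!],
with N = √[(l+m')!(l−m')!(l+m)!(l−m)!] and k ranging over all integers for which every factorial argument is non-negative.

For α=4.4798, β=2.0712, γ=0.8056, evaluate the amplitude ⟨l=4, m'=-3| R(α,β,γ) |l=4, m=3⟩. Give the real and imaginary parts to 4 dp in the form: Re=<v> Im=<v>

First d^4_{-3,3}(β=2.0712), then the phase factors e^{-i(-3)α} and e^{-i(3)γ}:
With c≡cos(β/2)=0.510010 and s≡sin(β/2)=0.860169, N=[1·5040·5040·1]^{1/2}=5040.000000
k∈{6,7} keeps every argument non-negative
  k=6: (−1)^0·5040.0000/(720)·0.5100^2·0.8602^6 = +0.737491
  k=7: (−1)^1·5040.0000/(5040)·0.5100^0·0.8602^8 = -0.299687
d^4_{-3,3}(2.0712) = +0.737491 -0.299687 = +0.437803
Attach z-rotation phases: D = e^{-i(-3)(4.4798)}·(+0.437803)·e^{-i(3)(0.8056)} = +0.011831-0.437644i

Re=0.0118 Im=-0.4376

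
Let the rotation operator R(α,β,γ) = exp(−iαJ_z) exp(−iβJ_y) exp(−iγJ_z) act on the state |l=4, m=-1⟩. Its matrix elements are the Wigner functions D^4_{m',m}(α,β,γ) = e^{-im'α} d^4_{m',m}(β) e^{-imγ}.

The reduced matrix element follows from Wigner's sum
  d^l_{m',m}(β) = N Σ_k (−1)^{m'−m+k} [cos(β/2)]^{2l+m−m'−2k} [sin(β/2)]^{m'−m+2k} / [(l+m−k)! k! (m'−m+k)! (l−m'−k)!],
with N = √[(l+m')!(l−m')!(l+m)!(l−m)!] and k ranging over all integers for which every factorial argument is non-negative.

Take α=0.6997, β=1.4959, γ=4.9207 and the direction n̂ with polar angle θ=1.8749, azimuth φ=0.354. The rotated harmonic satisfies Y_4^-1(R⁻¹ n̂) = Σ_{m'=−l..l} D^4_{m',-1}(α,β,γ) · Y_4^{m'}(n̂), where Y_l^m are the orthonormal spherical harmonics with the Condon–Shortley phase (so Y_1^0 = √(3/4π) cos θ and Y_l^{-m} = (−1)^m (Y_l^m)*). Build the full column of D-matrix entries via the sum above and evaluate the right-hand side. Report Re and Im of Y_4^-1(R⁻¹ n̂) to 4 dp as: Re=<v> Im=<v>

Need the full column D^4_{m',-1} for m'=−4..4 at α=0.6997, β=1.4959, γ=4.9207.
cos(β/2)=0.733085, sin(β/2)=0.680137
d^4_{-4,-1}: single k=3 term ⇒ +0.498488;  D = +0.066836+0.493987i
d^4_{-3,-1}: k∈[2..3] ⇒ +0.569887 -0.817565 = -0.247678;  D = -0.183467-0.166386i
d^4_{-2,-1}: k∈[1..3] ⇒ +0.328331 -1.413081 +0.810888 = -0.273862;  D = -0.273675-0.010107i
d^4_{-1,-1}: k∈[0..3] ⇒ +0.083413 -1.076984 +1.854063 -0.531971 = +0.328520;  D = +0.258966-0.202143i
d^4_{0,-1}: k∈[0..3] ⇒ -0.346091 +1.787421 -1.538551 +0.220722 = +0.123501;  D = +0.025541-0.120831i
d^4_{1,-1}: k∈[0..3] ⇒ +0.717990 -1.854063 +0.797957 -0.045790 = -0.383906;  D = +0.181147+0.338482i
d^4_{2,-1}: k∈[0..2] ⇒ -0.942054 +1.216331 -0.209395 = +0.064882;  D = -0.060261-0.024049i
d^4_{3,-1}: k∈[0..1] ⇒ +0.817565 -0.422239 = +0.395326;  D = -0.375258+0.124353i
d^4_{4,-1}: single k=0 term ⇒ -0.429081;  D = +0.224679-0.365555i
Y_4^{m'}(θ=1.8749,φ=0.354) and Σ D·Y over m':
  (+0.0668+0.4940i)·(+0.0565-0.3623i)  (-0.1835-0.1664i)·(-0.1586+0.2843i)  (-0.2737-0.0101i)·(-0.0861+0.0737i)  (+0.2590-0.2021i)·(+0.3008-0.1112i)  (+0.0255-0.1208i)·(+0.0626+0.0000i)  (+0.1811+0.3385i)·(-0.3008-0.1112i)  (-0.0603-0.0240i)·(-0.0861-0.0737i)  (-0.3753+0.1244i)·(+0.1586+0.2843i)  (+0.2247-0.3656i)·(+0.0565+0.3623i)
Y_4^-1(R⁻¹ n̂) = +0.377368-0.280164i

Re=0.3774 Im=-0.2802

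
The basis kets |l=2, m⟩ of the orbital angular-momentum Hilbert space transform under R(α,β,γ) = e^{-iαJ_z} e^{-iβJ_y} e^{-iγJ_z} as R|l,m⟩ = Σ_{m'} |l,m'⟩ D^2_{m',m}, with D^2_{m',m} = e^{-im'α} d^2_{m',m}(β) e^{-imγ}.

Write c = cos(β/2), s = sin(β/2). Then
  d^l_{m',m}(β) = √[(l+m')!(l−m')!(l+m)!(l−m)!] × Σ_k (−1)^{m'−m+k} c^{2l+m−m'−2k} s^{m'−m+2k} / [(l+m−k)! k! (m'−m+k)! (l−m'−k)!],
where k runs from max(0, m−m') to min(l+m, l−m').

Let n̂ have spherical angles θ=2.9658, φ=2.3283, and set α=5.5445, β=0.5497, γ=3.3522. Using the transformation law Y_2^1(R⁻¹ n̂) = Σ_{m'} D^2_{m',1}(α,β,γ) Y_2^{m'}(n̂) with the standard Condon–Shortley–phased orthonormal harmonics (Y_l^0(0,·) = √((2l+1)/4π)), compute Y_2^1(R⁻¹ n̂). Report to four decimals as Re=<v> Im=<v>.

Need the full column D^2_{m',1} for m'=−2..2 at α=5.5445, β=0.5497, γ=3.3522.
cos(β/2)=0.962466, sin(β/2)=0.271403
d^2_{-2,1}: single k=3 term ⇒ +0.038482;  D = +0.004499+0.038218i
d^2_{-1,1}: k∈[2..3] ⇒ +0.204701 -0.005426 = +0.199275;  D = -0.116030+0.162012i
d^2_{0,1}: k∈[1..2] ⇒ +0.592715 -0.047131 = +0.545584;  D = -0.533529+0.114056i
d^2_{1,1}: k∈[0..1] ⇒ +0.858107 -0.204701 = +0.653406;  D = -0.564397-0.329234i
d^2_{2,1}: single k=0 term ⇒ -0.483949;  D = +0.144880+0.461754i
Y_2^{m'}(θ=2.9658,φ=2.3283) and Σ D·Y over m':
  (+0.0045+0.0382i)·(-0.0007+0.0118i)  (-0.1160+0.1620i)·(+0.0914+0.0967i)  (-0.5335+0.1141i)·(+0.6018+0.0000i)  (-0.5644-0.3292i)·(-0.0914+0.0967i)  (+0.1449+0.4618i)·(-0.0007-0.0118i)
Y_2^1(R⁻¹ n̂) = -0.259058+0.045797i

Re=-0.2591 Im=0.0458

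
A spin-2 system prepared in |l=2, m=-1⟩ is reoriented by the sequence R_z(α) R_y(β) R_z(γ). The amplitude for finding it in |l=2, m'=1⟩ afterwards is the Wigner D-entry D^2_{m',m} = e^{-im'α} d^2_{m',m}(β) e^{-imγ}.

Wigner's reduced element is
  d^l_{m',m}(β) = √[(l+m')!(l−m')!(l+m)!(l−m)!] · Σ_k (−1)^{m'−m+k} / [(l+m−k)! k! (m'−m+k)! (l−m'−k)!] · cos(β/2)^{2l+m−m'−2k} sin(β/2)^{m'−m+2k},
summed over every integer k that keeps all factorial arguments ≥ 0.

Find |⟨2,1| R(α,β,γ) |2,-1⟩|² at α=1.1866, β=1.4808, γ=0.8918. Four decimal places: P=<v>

P=0.2882

D^2_{1,-1}(1.1866,1.4808,0.8918) = e^{-i·1·1.1866}·d^2_{1,-1}(1.4808)·e^{-i·-1·0.8918}. Compute d first:
With c≡cos(β/2)=0.738199 and s≡sin(β/2)=0.674583, N=[6·1·1·6]^{1/2}=6.000000
Admissible k: 0..1 (factorial args all ≥0)
  k=0: (−1)^2·6.0000/(2)·0.7382^2·0.6746^2 = +0.743942
  k=1: (−1)^3·6.0000/(6)·0.7382^0·0.6746^4 = -0.207082
d^2_{1,-1}(1.4808) = +0.743942 -0.207082 = +0.536860
|D^2_{1,-1}|² = |d^2_{1,-1}(β)|² = (+0.536860)² = 0.288219 (the z-rotation phases have unit modulus)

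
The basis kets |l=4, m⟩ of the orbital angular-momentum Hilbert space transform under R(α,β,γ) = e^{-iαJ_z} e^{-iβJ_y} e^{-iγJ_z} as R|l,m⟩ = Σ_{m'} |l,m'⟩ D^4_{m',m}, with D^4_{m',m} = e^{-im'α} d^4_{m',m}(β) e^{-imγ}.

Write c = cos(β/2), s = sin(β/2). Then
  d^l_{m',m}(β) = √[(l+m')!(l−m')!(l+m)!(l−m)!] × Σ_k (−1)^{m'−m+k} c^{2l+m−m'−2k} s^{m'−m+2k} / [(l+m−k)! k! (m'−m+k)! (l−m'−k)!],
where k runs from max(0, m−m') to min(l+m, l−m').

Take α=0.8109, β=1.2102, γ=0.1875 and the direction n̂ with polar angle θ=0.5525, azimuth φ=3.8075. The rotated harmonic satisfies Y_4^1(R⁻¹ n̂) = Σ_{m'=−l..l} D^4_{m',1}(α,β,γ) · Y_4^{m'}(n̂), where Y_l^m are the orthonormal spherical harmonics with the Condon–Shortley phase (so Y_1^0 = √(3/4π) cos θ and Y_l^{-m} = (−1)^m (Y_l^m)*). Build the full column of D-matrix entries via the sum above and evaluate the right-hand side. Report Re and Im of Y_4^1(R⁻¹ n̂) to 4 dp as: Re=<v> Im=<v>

Re=0.2297 Im=-0.0623

Need the full column D^4_{m',1} for m'=−4..4 at α=0.8109, β=1.2102, γ=0.1875.
cos(β/2)=0.822445, sin(β/2)=0.568844
d^4_{-4,1}: single k=5 term ⇒ +0.247960;  D = -0.247055+0.021173i
d^4_{-3,1}: k∈[4..5] ⇒ +0.633754 -0.181905 = +0.451849;  D = -0.282149+0.352930i
d^4_{-2,1}: k∈[3..5] ⇒ +0.979558 -0.702901 +0.067251 = +0.343908;  D = +0.046796+0.340709i
d^4_{-1,1}: k∈[2..5] ⇒ +1.001449 -1.437219 +0.343768 -0.010963 = -0.102965;  D = -0.083597-0.060111i
d^4_{0,1}: k∈[1..4] ⇒ +0.647526 -1.858581 +0.889108 -0.070889 = -0.392836;  D = -0.385950+0.073226i
d^4_{1,1}: k∈[0..3] ⇒ +0.209342 -1.502173 +1.437219 -0.229179 = -0.084791;  D = -0.045927+0.071276i
d^4_{2,1}: k∈[0..2] ⇒ -0.614297 +1.469337 -0.468601 = +0.386439;  D = -0.091296-0.375500i
d^4_{3,1}: k∈[0..1] ⇒ +0.794875 -0.633754 = +0.161121;  D = -0.139713-0.080253i
d^4_{4,1}: single k=0 term ⇒ -0.518333;  D = +0.496763-0.147974i
Y_4^{m'}(θ=0.5525,φ=3.8075) and Σ D·Y over m':
  (-0.2471+0.0212i)·(-0.0298-0.0154i)  (-0.2821+0.3529i)·(+0.0638+0.1402i)  (+0.0468+0.3407i)·(+0.0888-0.3645i)  (-0.0836-0.0601i)·(-0.3443+0.2705i)  (-0.3860+0.0732i)·(-0.0383+0.0000i)  (-0.0459+0.0713i)·(+0.3443+0.2705i)  (-0.0913-0.3755i)·(+0.0888+0.3645i)  (-0.1397-0.0803i)·(-0.0638+0.1402i)  (+0.4968-0.1480i)·(-0.0298+0.0154i)
Y_4^1(R⁻¹ n̂) = +0.229716-0.062278i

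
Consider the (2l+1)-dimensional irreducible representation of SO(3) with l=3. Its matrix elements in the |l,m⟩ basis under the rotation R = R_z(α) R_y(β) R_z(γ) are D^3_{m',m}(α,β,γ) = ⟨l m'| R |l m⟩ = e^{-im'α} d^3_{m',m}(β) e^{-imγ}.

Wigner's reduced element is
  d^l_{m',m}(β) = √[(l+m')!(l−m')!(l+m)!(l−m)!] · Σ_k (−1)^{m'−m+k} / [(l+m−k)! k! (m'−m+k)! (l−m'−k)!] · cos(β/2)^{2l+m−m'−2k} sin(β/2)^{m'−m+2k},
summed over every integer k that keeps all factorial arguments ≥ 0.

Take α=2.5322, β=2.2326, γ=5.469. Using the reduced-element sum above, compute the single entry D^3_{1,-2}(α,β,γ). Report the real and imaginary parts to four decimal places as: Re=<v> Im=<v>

Re=-0.2227 Im=0.3617

D^3_{1,-2}(2.5322,2.2326,5.469) = e^{-i·1·2.5322}·d^3_{1,-2}(2.2326)·e^{-i·-2·5.469}. Compute d first:
Half-angle: c=0.439010, s=0.898482. N=√(24·2·1·120)=75.894664
Admissible k: 0..1 (factorial args all ≥0)
  k=0: (−1)^3·75.8947/(12)·0.4390^3·0.8985^3 = -0.388134
  k=1: (−1)^4·75.8947/(24)·0.4390^1·0.8985^5 = +0.812871
d^3_{1,-2}(2.2326) = -0.388134 +0.812871 = +0.424738
Attach z-rotation phases: D = e^{-i(1)(2.5322)}·(+0.424738)·e^{-i(-2)(5.469)} = -0.222663+0.361695i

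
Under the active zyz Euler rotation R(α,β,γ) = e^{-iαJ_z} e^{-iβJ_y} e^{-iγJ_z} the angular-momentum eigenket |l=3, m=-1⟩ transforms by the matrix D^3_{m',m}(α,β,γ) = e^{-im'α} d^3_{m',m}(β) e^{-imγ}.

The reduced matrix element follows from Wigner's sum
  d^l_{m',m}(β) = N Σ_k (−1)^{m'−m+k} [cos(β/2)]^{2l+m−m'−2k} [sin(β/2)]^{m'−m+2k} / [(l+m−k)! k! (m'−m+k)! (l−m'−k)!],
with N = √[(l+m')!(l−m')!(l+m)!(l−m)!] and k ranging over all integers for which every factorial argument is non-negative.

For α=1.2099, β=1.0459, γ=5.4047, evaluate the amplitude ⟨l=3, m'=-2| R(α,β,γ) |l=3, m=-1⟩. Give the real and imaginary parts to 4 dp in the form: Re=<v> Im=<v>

D^3_{-2,-1}(1.2099,1.0459,5.4047) = e^{-i·-2·1.2099}·d^3_{-2,-1}(1.0459)·e^{-i·-1·5.4047}. Compute d first:
Half-angle: c=0.866350, s=0.499438. N=√(1·120·2·24)=75.894664
k∈{1,2} keeps every argument non-negative
  k=1: (−1)^0·75.8947/(24)·0.8663^5·0.4994^1 = +0.770810
  k=2: (−1)^1·75.8947/(12)·0.8663^3·0.4994^3 = -0.512335
d^3_{-2,-1}(1.0459) = +0.770810 -0.512335 = +0.258475
Phases: e^{-i·(-2)·1.2099}=-0.750622+0.660731i, e^{-i·(-1)·5.4047}=+0.638318-0.769773i ⇒ D=+0.007619+0.258363i

Re=0.0076 Im=0.2584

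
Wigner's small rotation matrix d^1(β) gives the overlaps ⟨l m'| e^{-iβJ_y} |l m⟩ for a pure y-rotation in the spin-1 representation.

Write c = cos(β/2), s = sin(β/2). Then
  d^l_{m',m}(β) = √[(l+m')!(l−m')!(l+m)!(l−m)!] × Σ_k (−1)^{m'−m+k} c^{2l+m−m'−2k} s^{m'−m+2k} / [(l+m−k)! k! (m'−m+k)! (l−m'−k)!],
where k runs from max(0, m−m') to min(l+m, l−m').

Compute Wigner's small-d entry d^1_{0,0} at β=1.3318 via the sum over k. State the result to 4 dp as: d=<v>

d^1_{0,0}(β=1.3318) via Wigner's sum:
Half-angle: c=0.786361, s=0.617767. N=√(1·1·1·1)=1.000000
Admissible k: 0..1 (factorial args all ≥0)
  k=0: (−1)^0·1.0000/(1)·0.7864^2·0.6178^0 = +0.618364
  k=1: (−1)^1·1.0000/(1)·0.7864^0·0.6178^2 = -0.381636
d^1_{0,0}(1.3318) = +0.618364 -0.381636 = +0.236728

d=0.2367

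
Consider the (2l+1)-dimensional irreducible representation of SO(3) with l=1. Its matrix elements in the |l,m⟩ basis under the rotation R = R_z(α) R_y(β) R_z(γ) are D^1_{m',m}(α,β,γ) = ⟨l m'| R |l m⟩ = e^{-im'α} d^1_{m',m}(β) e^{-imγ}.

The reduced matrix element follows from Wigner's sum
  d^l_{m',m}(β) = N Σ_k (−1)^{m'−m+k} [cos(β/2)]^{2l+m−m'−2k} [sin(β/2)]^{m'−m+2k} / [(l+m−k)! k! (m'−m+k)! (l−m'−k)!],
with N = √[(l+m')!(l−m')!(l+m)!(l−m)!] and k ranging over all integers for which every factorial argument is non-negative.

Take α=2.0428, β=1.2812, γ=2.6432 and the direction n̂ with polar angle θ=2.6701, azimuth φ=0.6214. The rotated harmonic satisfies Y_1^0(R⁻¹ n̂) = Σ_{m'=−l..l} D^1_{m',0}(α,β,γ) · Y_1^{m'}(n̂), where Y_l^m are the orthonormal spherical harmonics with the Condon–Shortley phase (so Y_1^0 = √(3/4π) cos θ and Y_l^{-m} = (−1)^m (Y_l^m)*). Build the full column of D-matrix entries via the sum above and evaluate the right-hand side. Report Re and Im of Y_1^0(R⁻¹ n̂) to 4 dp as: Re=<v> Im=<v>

Need the full column D^1_{m',0} for m'=−1..1 at α=2.0428, β=1.2812, γ=2.6432.
cos(β/2)=0.801737, sin(β/2)=0.597677
d^1_{-1,0}: single k=1 term ⇒ +0.677662;  D = -0.308114+0.603566i
d^1_{0,0}: k∈[0..1] ⇒ +0.642783 -0.357217 = +0.285565;  D = +0.285565+0.000000i
d^1_{1,0}: single k=0 term ⇒ -0.677662;  D = +0.308114+0.603566i
Y_1^{m'}(θ=2.6701,φ=0.6214) and Σ D·Y over m':
  (-0.3081+0.6036i)·(+0.1276-0.0914i)  (+0.2856+0.0000i)·(-0.4353+0.0000i)  (+0.3081+0.6036i)·(-0.1276-0.0914i)
Y_1^0(R⁻¹ n̂) = -0.092647+0.000000i

Re=-0.0926 Im=0.0000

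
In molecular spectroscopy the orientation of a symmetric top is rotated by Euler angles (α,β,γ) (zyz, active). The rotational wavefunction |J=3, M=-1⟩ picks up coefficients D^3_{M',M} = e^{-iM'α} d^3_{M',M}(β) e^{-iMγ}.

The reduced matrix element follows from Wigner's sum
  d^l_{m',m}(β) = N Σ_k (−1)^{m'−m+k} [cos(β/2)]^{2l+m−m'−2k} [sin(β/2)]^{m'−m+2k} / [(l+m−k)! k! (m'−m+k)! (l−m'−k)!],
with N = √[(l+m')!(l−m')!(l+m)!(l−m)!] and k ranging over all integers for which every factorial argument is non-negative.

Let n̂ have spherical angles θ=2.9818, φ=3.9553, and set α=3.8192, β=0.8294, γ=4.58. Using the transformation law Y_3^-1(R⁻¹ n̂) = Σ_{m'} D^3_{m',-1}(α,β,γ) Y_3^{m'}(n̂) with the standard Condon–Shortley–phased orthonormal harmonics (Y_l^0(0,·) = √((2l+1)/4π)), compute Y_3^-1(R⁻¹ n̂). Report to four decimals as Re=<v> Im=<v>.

Need the full column D^3_{m',-1} for m'=−3..3 at α=3.8192, β=0.8294, γ=4.58.
cos(β/2)=0.915237, sin(β/2)=0.402915
d^3_{-3,-1}: single k=2 term ⇒ +0.441172;  D = -0.417419-0.142807i
d^3_{-2,-1}: k∈[1..2] ⇒ +0.818243 -0.317156 = +0.501087;  D = +0.471055-0.170866i
d^3_{-1,-1}: k∈[0..2] ⇒ +0.587763 -0.911281 +0.132457 = -0.191062;  D = +0.099085-0.163360i
d^3_{0,-1}: k∈[0..2] ⇒ -0.896340 +0.521140 -0.033666 = -0.408866;  D = +0.053971+0.405288i
d^3_{1,-1}: k∈[0..2] ⇒ +0.683461 -0.176609 +0.004278 = +0.511130;  D = +0.370204+0.352425i
d^3_{2,-1}: k∈[0..1] ⇒ -0.317156 +0.030733 = -0.286423;  D = +0.285432+0.023801i
d^3_{3,-1}: single k=0 term ⇒ +0.085500;  D = +0.070835-0.047882i
Y_3^{m'}(θ=2.9818,φ=3.9553) and Σ D·Y over m':
  (-0.4174-0.1428i)·(+0.0013+0.0011i)  (+0.4711-0.1709i)·(+0.0014+0.0255i)  (+0.0991-0.1634i)·(-0.1368+0.1448i)  (+0.0540+0.4053i)·(-0.6902+0.0000i)  (+0.3702+0.3524i)·(+0.1368+0.1448i)  (+0.2854+0.0238i)·(+0.0014-0.0255i)  (+0.0708-0.0479i)·(-0.0013+0.0011i)
Y_3^-1(R⁻¹ n̂) = -0.021897-0.137211i

Re=-0.0219 Im=-0.1372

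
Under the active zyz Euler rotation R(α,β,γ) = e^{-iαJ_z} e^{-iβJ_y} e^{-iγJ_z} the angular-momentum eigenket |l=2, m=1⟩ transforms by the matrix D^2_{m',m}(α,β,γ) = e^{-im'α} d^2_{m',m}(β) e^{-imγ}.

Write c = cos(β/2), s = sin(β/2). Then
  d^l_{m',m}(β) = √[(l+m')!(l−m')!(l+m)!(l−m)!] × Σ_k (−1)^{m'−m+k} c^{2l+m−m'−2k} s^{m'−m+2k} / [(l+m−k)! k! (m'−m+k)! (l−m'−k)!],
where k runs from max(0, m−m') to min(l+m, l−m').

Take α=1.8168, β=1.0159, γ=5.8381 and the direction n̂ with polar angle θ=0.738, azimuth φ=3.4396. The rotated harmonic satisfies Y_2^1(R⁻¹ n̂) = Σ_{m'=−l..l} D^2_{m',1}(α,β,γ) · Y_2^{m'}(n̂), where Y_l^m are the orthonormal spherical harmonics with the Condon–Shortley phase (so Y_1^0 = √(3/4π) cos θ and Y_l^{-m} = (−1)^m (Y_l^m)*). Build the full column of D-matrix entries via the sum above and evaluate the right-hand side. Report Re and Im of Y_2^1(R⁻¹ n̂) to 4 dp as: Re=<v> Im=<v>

Re=0.2430 Im=-0.0912

Need the full column D^2_{m',1} for m'=−2..2 at α=1.8168, β=1.0159, γ=5.8381.
cos(β/2)=0.873743, sin(β/2)=0.486387
d^2_{-2,1}: single k=3 term ⇒ +0.201076;  D = -0.119064-0.162035i
d^2_{-1,1}: k∈[2..3] ⇒ +0.541818 -0.055967 = +0.485851;  D = -0.309670+0.374374i
d^2_{0,1}: k∈[1..2] ⇒ +0.794711 -0.246267 = +0.548445;  D = +0.495012+0.236125i
d^2_{1,1}: k∈[0..1] ⇒ +0.582822 -0.541818 = +0.041004;  D = +0.008109-0.040194i
d^2_{2,1}: single k=0 term ⇒ -0.648879;  D = +0.648165-0.030436i
Y_2^{m'}(θ=0.738,φ=3.4396) and Σ D·Y over m':
  (-0.1191-0.1620i)·(+0.1447-0.0982i)  (-0.3097+0.3744i)·(-0.3676+0.1129i)  (+0.4950+0.2361i)·(+0.2025+0.0000i)  (+0.0081-0.0402i)·(+0.3676+0.1129i)  (+0.6482-0.0304i)·(+0.1447+0.0982i)
Y_2^1(R⁻¹ n̂) = +0.242957-0.091175i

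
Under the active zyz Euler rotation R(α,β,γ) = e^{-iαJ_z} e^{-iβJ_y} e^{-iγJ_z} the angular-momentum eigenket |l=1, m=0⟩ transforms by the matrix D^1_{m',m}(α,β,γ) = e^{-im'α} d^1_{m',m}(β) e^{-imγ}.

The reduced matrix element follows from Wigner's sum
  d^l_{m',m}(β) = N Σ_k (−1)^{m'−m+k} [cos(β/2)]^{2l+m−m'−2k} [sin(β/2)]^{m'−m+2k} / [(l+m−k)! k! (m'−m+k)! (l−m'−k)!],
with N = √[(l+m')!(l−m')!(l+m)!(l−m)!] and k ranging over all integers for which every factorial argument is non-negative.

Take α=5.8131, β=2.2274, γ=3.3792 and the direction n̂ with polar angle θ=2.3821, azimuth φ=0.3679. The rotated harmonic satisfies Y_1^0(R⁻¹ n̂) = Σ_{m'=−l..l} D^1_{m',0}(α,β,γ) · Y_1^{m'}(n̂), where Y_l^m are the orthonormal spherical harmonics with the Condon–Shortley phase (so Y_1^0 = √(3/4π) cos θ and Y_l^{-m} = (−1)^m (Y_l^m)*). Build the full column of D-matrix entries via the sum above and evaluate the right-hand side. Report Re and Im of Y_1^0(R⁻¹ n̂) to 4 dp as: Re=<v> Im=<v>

Need the full column D^1_{m',0} for m'=−1..1 at α=5.8131, β=2.2274, γ=3.3792.
cos(β/2)=0.441344, sin(β/2)=0.897338
d^1_{-1,0}: single k=1 term ⇒ +0.560078;  D = +0.499326-0.253694i
d^1_{0,0}: k∈[0..1] ⇒ +0.194785 -0.805215 = -0.610430;  D = -0.610430+0.000000i
d^1_{1,0}: single k=0 term ⇒ -0.560078;  D = -0.499326-0.253694i
Y_1^{m'}(θ=2.3821,φ=0.3679) and Σ D·Y over m':
  (+0.4993-0.2537i)·(+0.2220-0.0856i)  (-0.6104+0.0000i)·(-0.3543+0.0000i)  (-0.4993-0.2537i)·(-0.2220-0.0856i)
Y_1^0(R⁻¹ n̂) = +0.394554+0.000000i

Re=0.3946 Im=0.0000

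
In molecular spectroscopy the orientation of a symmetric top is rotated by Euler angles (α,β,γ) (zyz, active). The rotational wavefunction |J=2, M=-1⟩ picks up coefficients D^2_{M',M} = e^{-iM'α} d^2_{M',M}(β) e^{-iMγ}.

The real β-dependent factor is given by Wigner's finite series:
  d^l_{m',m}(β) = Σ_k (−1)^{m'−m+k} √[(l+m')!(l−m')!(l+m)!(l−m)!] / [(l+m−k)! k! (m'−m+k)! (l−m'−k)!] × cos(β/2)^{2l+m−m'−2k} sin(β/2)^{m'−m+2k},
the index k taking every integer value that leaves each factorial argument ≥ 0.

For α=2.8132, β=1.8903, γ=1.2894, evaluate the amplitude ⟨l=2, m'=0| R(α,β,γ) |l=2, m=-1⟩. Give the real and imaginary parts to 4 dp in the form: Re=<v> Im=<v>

First d^2_{0,-1}(β=1.8903), then the phase factors e^{-i(0)α} and e^{-i(-1)γ}:
With c≡cos(β/2)=0.585621 and s≡sin(β/2)=0.810585, N=[2·2·1·6]^{1/2}=4.898979
Admissible k: 0..1 (factorial args all ≥0)
  k=0: (−1)^1·4.8990/(2)·0.5856^3·0.8106^1 = -0.398772
  k=1: (−1)^2·4.8990/(2)·0.5856^1·0.8106^3 = +0.763990
d^2_{0,-1}(1.8903) = -0.398772 +0.763990 = +0.365218
Attach z-rotation phases: D = e^{-i(0)(2.8132)}·(+0.365218)·e^{-i(-1)(1.2894)} = +0.101420+0.350854i

Re=0.1014 Im=0.3509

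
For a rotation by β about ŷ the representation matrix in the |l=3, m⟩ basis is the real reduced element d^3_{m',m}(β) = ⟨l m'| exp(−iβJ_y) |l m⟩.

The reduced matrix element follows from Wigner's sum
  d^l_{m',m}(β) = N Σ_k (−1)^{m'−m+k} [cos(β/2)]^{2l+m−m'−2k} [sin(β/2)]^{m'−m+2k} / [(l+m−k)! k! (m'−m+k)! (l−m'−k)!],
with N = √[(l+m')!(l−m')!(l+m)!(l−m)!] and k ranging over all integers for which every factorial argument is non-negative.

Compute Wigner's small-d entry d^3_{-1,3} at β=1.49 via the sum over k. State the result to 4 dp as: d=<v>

d=0.4422

d^3_{-1,3}(β=1.49) via Wigner's sum:
With c≡cos(β/2)=0.735088 and s≡sin(β/2)=0.677972, N=[2·24·720·1]^{1/2}=185.903201
k: max(0,(3)−(-1))=4 … min(3+(3),3−(-1))=4
  k=4: (−1)^0·185.9032/(48)·0.7351^2·0.6780^4 = +0.442151
d^3_{-1,3}(1.49) = +0.442151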